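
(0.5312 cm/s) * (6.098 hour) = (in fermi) 1 cm/s = 0.01 m/s, so 0.5312 cm/s = 0.5312 * 0.01 = 0.005312 m/s. 1 hour = 3600 s, so 6.098 hour = 6.098 * 3600 = 21952.8 s. Combine: 0.005312 m/s * 21952.8 s = 116.61327 m. 1 fermi = 1e-15 m, so 116.61327 m = 116.61327 / 1e-15 = 1.1661327e+17 fermi ≈ 1.166e+17 fermi (4 s.f.). Final answer: 1.166e+17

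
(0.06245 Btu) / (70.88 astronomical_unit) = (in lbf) 1 Btu = 1055.0559 J, so 0.06245 Btu = 0.06245 * 1055.0559 = 65.888238 J. 1 astronomical_unit = 1.4959787e+11 m, so 70.88 astronomical_unit = 70.88 * 1.4959787e+11 = 1.0603497e+13 m. Combine: 65.888238 J / 1.0603497e+13 m = 6.2138215e-12 N. 1 lbf = 4.4482216 N, so 6.2138215e-12 N = 6.2138215e-12 / 4.4482216 = 1.3969226e-12 lbf ≈ 1.397e-12 lbf (4 s.f.). Final answer: 1.397e-12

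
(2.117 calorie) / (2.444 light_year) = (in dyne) 3.831e-11. Check: 1 calorie = 4.184 J, so 2.117 calorie = 2.117 * 4.184 = 8.857528 J. 1 light_year = 9.4607305e+15 m, so 2.444 light_year = 2.444 * 9.4607305e+15 = 2.3122025e+16 m. Combine: 8.857528 J / 2.3122025e+16 m = 3.8307752e-16 N. 1 dyne = 1e-05 N, so 3.8307752e-16 N = 3.8307752e-16 / 1e-05 = 3.8307752e-11 dyne ≈ 3.831e-11 dyne (4 s.f.).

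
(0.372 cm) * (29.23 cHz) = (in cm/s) 1 cm = 0.01 m, so 0.372 cm = 0.372 * 0.01 = 0.00372 m. 1 cHz = 0.01 Hz, so 29.23 cHz = 29.23 * 0.01 = 0.2923 Hz. Combine: 0.00372 m * 0.2923 Hz = 0.001087356 m/s. 1 cm/s = 0.01 m/s, so 0.001087356 m/s = 0.001087356 / 0.01 = 0.1087356 cm/s ≈ 0.1087 cm/s (4 s.f.). Final answer: 0.1087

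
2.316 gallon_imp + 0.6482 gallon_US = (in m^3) 1 gallon_imp = 0.00454609 m^3, so 2.316 gallon_imp = 2.316 * 0.00454609 = 0.010528744 m^3. 1 gallon_US = 0.0037854118 m^3, so 0.6482 gallon_US = 0.6482 * 0.0037854118 = 0.0024537039 m^3. Sum: 0.010528744 + 0.0024537039 = 0.012982448 m^3. Result: 0.012982448 m^3 ≈ 0.01298 m^3 (4 s.f.). Final answer: 0.01298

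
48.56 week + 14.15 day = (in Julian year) 1 week = 604800 s, so 48.56 week = 48.56 * 604800 = 29369088 s. 1 day = 86400 s, so 14.15 day = 14.15 * 86400 = 1222560 s. Sum: 29369088 + 1222560 = 30591648 s. 1 Julian year = 31557600 s, so 30591648 s = 30591648 / 31557600 = 0.96939083 Julian year ≈ 0.9694 Julian year (4 s.f.). Final answer: 0.9694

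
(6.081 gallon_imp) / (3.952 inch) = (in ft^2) 1 gallon_imp = 0.00454609 m^3, so 6.081 gallon_imp = 6.081 * 0.00454609 = 0.027644773 m^3. 1 inch = 0.0254 m, so 3.952 inch = 3.952 * 0.0254 = 0.1003808 m. Combine: 0.027644773 m^3 / 0.1003808 m = 0.27539901 m^2. 1 ft^2 = 0.09290304 m^2, so 0.27539901 m^2 = 0.27539901 / 0.09290304 = 2.9643703 ft^2 ≈ 2.964 ft^2 (4 s.f.). Final answer: 2.964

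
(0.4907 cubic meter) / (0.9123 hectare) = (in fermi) 0.4907 cubic meter = 0.4907 m^3. 1 hectare = 10000 m^2, so 0.9123 hectare = 0.9123 * 10000 = 9123 m^2. Combine: 0.4907 m^3 / 9123 m^2 = 5.3787131e-05 m. 1 fermi = 1e-15 m, so 5.3787131e-05 m = 5.3787131e-05 / 1e-15 = 5.3787131e+10 fermi ≈ 5.379e+10 fermi (4 s.f.). Final answer: 5.379e+10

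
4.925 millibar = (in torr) 1 millibar = 100 Pa, so 4.925 millibar = 4.925 * 100 = 492.5 Pa. 1 torr = 133.32237 Pa, so 492.5 Pa = 492.5 / 133.32237 = 3.6940538 torr ≈ 3.694 torr (4 s.f.). Final answer: 3.694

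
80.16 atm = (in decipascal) 1 atm = 101325 Pa, so 80.16 atm = 80.16 * 101325 = 8122212 Pa. 1 decipascal = 0.1 Pa, so 8122212 Pa = 8122212 / 0.1 = 81222120 decipascal ≈ 8.122e+07 decipascal (4 s.f.). Final answer: 8.122e+07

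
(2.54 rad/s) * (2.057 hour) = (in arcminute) 6.466e+07. Check: 2.54 rad/s is already in rad/s. 1 hour = 3600 s, so 2.057 hour = 2.057 * 3600 = 7405.2 s. Combine: 2.54 rad/s * 7405.2 s = 18809.208 rad. 1 arcminute = 0.00029088821 rad, so 18809.208 rad = 18809.208 / 0.00029088821 = 64661294 arcminute ≈ 6.466e+07 arcminute (4 s.f.).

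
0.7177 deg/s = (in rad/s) 1 deg/s = 0.017453293 rad/s, so 0.7177 deg/s = 0.7177 * 0.017453293 = 0.012526228 rad/s. Result: 0.012526228 rad/s ≈ 0.01253 rad/s (4 s.f.). Final answer: 0.01253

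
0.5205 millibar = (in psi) 0.007549. Check: 1 millibar = 100 Pa, so 0.5205 millibar = 0.5205 * 100 = 52.05 Pa. 1 psi = 6894.7573 Pa, so 52.05 Pa = 52.05 / 6894.7573 = 0.0075492142 psi ≈ 0.007549 psi (4 s.f.).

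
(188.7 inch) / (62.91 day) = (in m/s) 8.818e-07. Check: 1 inch = 0.0254 m, so 188.7 inch = 188.7 * 0.0254 = 4.79298 m. 1 day = 86400 s, so 62.91 day = 62.91 * 86400 = 5435424 s. Combine: 4.79298 m / 5435424 s = 8.8180425e-07 m/s. Result: 8.8180425e-07 m/s ≈ 8.818e-07 m/s (4 s.f.).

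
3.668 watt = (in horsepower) 3.668 watt = 3.668 W. 1 horsepower = 745.69987 W, so 3.668 W = 3.668 / 745.69987 = 0.004918869 horsepower ≈ 0.004919 horsepower (4 s.f.). Final answer: 0.004919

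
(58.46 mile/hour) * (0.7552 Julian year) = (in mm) 1 mile/hour = 0.44704 m/s, so 58.46 mile/hour = 58.46 * 0.44704 = 26.133958 m/s. 1 Julian year = 31557600 s, so 0.7552 Julian year = 0.7552 * 31557600 = 23832300 s. Combine: 26.133958 m/s * 23832300 s = 6.2283232e+08 m. 1 mm = 0.001 m, so 6.2283232e+08 m = 6.2283232e+08 / 0.001 = 6.2283232e+11 mm ≈ 6.228e+11 mm (4 s.f.). Final answer: 6.228e+11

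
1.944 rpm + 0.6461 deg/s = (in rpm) 2.052. Check: 1 rpm = 0.10471976 rad/s, so 1.944 rpm = 1.944 * 0.10471976 = 0.2035752 rad/s. 1 deg/s = 0.017453293 rad/s, so 0.6461 deg/s = 0.6461 * 0.017453293 = 0.011276572 rad/s. Sum: 0.2035752 + 0.011276572 = 0.21485178 rad/s. 1 rpm = 0.10471976 rad/s, so 0.21485178 rad/s = 0.21485178 / 0.10471976 = 2.0516833 rpm ≈ 2.052 rpm (4 s.f.).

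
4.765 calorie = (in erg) 1.994e+08. Check: 1 calorie = 4.184 J, so 4.765 calorie = 4.765 * 4.184 = 19.93676 J. 1 erg = 1e-07 J, so 19.93676 J = 19.93676 / 1e-07 = 1.993676e+08 erg ≈ 1.994e+08 erg (4 s.f.).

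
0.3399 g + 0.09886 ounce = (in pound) 1 g = 0.001 kg, so 0.3399 g = 0.3399 * 0.001 = 0.0003399 kg. 1 ounce = 0.028349523 kg, so 0.09886 ounce = 0.09886 * 0.028349523 = 0.0028026339 kg. Sum: 0.0003399 + 0.0028026339 = 0.0031425339 kg. 1 pound = 0.45359237 kg, so 0.0031425339 kg = 0.0031425339 / 0.45359237 = 0.0069281012 pound ≈ 0.006928 pound (4 s.f.). Final answer: 0.006928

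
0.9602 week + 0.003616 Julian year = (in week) 1.149. Check: 1 week = 604800 s, so 0.9602 week = 0.9602 * 604800 = 580728.96 s. 1 Julian year = 31557600 s, so 0.003616 Julian year = 0.003616 * 31557600 = 114112.28 s. Sum: 580728.96 + 114112.28 = 694841.24 s. 1 week = 604800 s, so 694841.24 s = 694841.24 / 604800 = 1.1488777 week ≈ 1.149 week (4 s.f.).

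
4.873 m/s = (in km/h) 17.54. Check: 1 km/h = 0.27777778 m/s, so 4.873 m/s = 4.873 / 0.27777778 = 17.5428 km/h ≈ 17.54 km/h (4 s.f.).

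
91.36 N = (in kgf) 9.316. Check: 1 kgf = 9.80665 N, so 91.36 N = 91.36 / 9.80665 = 9.3161273 kgf ≈ 9.316 kgf (4 s.f.).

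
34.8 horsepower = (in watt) 1 horsepower = 745.69987 W, so 34.8 horsepower = 34.8 * 745.69987 = 25950.356 W. 25950.356 W = 25950.356 watt ≈ 2.595e+04 watt (4 s.f.). Final answer: 2.595e+04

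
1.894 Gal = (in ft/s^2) 0.06214. Check: 1 Gal = 0.01 m/s^2, so 1.894 Gal = 1.894 * 0.01 = 0.01894 m/s^2. 1 ft/s^2 = 0.3048 m/s^2, so 0.01894 m/s^2 = 0.01894 / 0.3048 = 0.062139108 ft/s^2 ≈ 0.06214 ft/s^2 (4 s.f.).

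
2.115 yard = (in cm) 1 yard = 0.9144 m, so 2.115 yard = 2.115 * 0.9144 = 1.933956 m. 1 cm = 0.01 m, so 1.933956 m = 1.933956 / 0.01 = 193.3956 cm ≈ 193.4 cm (4 s.f.). Final answer: 193.4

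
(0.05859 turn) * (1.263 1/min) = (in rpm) 1 turn = 6.2831853 rad, so 0.05859 turn = 0.05859 * 6.2831853 = 0.36813183 rad. 1 1/min = 0.016666667 Hz, so 1.263 1/min = 1.263 * 0.016666667 = 0.02105 Hz. Combine: 0.36813183 rad * 0.02105 Hz = 0.007749175 rad/s. 1 rpm = 0.10471976 rad/s, so 0.007749175 rad/s = 0.007749175 / 0.10471976 = 0.07399917 rpm ≈ 0.074 rpm (4 s.f.). Final answer: 0.074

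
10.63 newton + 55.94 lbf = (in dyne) 10.63 newton = 10.63 N. 1 lbf = 4.4482216 N, so 55.94 lbf = 55.94 * 4.4482216 = 248.83352 N. Sum: 10.63 + 248.83352 = 259.46352 N. 1 dyne = 1e-05 N, so 259.46352 N = 259.46352 / 1e-05 = 25946352 dyne ≈ 2.595e+07 dyne (4 s.f.). Final answer: 2.595e+07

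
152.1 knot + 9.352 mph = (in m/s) 82.43. Check: 1 knot = 0.51444444 m/s, so 152.1 knot = 152.1 * 0.51444444 = 78.247 m/s. 1 mph = 0.44704 m/s, so 9.352 mph = 9.352 * 0.44704 = 4.1807181 m/s. Sum: 78.247 + 4.1807181 = 82.427718 m/s. Result: 82.427718 m/s ≈ 82.43 m/s (4 s.f.).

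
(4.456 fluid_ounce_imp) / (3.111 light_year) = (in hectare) 1 fluid_ounce_imp = 2.8413063e-05 m^3, so 4.456 fluid_ounce_imp = 4.456 * 2.8413063e-05 = 0.00012660861 m^3. 1 light_year = 9.4607305e+15 m, so 3.111 light_year = 3.111 * 9.4607305e+15 = 2.9432333e+16 m. Combine: 0.00012660861 m^3 / 2.9432333e+16 m = 4.3016844e-21 m^2. 1 hectare = 10000 m^2, so 4.3016844e-21 m^2 = 4.3016844e-21 / 10000 = 4.3016844e-25 hectare ≈ 4.302e-25 hectare (4 s.f.). Final answer: 4.302e-25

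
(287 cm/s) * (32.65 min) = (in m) 1 cm/s = 0.01 m/s, so 287 cm/s = 287 * 0.01 = 2.87 m/s. 1 min = 60 s, so 32.65 min = 32.65 * 60 = 1959 s. Combine: 2.87 m/s * 1959 s = 5622.33 m. Result: 5622.33 m ≈ 5622 m (4 s.f.). Final answer: 5622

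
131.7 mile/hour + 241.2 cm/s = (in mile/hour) 1 mile/hour = 0.44704 m/s, so 131.7 mile/hour = 131.7 * 0.44704 = 58.875168 m/s. 1 cm/s = 0.01 m/s, so 241.2 cm/s = 241.2 * 0.01 = 2.412 m/s. Sum: 58.875168 + 2.412 = 61.287168 m/s. 1 mile/hour = 0.44704 m/s, so 61.287168 m/s = 61.287168 / 0.44704 = 137.09549 mile/hour ≈ 137.1 mile/hour (4 s.f.). Final answer: 137.1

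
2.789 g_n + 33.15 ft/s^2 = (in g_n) 1 g_n = 9.80665 m/s^2, so 2.789 g_n = 2.789 * 9.80665 = 27.350747 m/s^2. 1 ft/s^2 = 0.3048 m/s^2, so 33.15 ft/s^2 = 33.15 * 0.3048 = 10.10412 m/s^2. Sum: 27.350747 + 10.10412 = 37.454867 m/s^2. 1 g_n = 9.80665 m/s^2, so 37.454867 m/s^2 = 37.454867 / 9.80665 = 3.8193335 g_n ≈ 3.819 g_n (4 s.f.). Final answer: 3.819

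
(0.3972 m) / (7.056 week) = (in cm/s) 0.3972 m is already in m. 1 week = 604800 s, so 7.056 week = 7.056 * 604800 = 4267468.8 s. Combine: 0.3972 m / 4267468.8 s = 9.3076252e-08 m/s. 1 cm/s = 0.01 m/s, so 9.3076252e-08 m/s = 9.3076252e-08 / 0.01 = 9.3076252e-06 cm/s ≈ 9.308e-06 cm/s (4 s.f.). Final answer: 9.308e-06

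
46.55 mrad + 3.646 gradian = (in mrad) 103.8. Check: 1 mrad = 0.001 rad, so 46.55 mrad = 46.55 * 0.001 = 0.04655 rad. 1 gradian = 0.015707963 rad, so 3.646 gradian = 3.646 * 0.015707963 = 0.057271234 rad. Sum: 0.04655 + 0.057271234 = 0.10382123 rad. 1 mrad = 0.001 rad, so 0.10382123 rad = 0.10382123 / 0.001 = 103.82123 mrad ≈ 103.8 mrad (4 s.f.).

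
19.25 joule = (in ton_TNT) 19.25 joule = 19.25 J. 1 ton_TNT = 4.184e+09 J, so 19.25 J = 19.25 / 4.184e+09 = 4.6008604e-09 ton_TNT ≈ 4.601e-09 ton_TNT (4 s.f.). Final answer: 4.601e-09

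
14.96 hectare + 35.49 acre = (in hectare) 29.32. Check: 1 hectare = 10000 m^2, so 14.96 hectare = 14.96 * 10000 = 149600 m^2. 1 acre = 4046.8564 m^2, so 35.49 acre = 35.49 * 4046.8564 = 143622.93 m^2. Sum: 149600 + 143622.93 = 293222.93 m^2. 1 hectare = 10000 m^2, so 293222.93 m^2 = 293222.93 / 10000 = 29.322293 hectare ≈ 29.32 hectare (4 s.f.).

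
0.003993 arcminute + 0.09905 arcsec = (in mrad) 1 arcminute = 0.00029088821 rad, so 0.003993 arcminute = 0.003993 * 0.00029088821 = 1.1615166e-06 rad. 1 arcsec = 4.8481368e-06 rad, so 0.09905 arcsec = 0.09905 * 4.8481368e-06 = 4.8020795e-07 rad. Sum: 1.1615166e-06 + 4.8020795e-07 = 1.6417246e-06 rad. 1 mrad = 0.001 rad, so 1.6417246e-06 rad = 1.6417246e-06 / 0.001 = 0.0016417246 mrad ≈ 0.001642 mrad (4 s.f.). Final answer: 0.001642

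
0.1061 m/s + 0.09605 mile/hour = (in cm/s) 0.1061 m/s is already in m/s. 1 mile/hour = 0.44704 m/s, so 0.09605 mile/hour = 0.09605 * 0.44704 = 0.042938192 m/s. Sum: 0.1061 + 0.042938192 = 0.14903819 m/s. 1 cm/s = 0.01 m/s, so 0.14903819 m/s = 0.14903819 / 0.01 = 14.903819 cm/s ≈ 14.9 cm/s (4 s.f.). Final answer: 14.9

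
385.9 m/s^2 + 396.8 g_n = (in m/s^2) 4277. Check: 385.9 m/s^2 is already in m/s^2. 1 g_n = 9.80665 m/s^2, so 396.8 g_n = 396.8 * 9.80665 = 3891.2787 m/s^2. Sum: 385.9 + 3891.2787 = 4277.1787 m/s^2. Result: 4277.1787 m/s^2 ≈ 4277 m/s^2 (4 s.f.).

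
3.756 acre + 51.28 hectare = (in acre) 130.5. Check: 1 acre = 4046.8564 m^2, so 3.756 acre = 3.756 * 4046.8564 = 15199.993 m^2. 1 hectare = 10000 m^2, so 51.28 hectare = 51.28 * 10000 = 512800 m^2. Sum: 15199.993 + 512800 = 527999.99 m^2. 1 acre = 4046.8564 m^2, so 527999.99 m^2 = 527999.99 / 4046.8564 = 130.47164 acre ≈ 130.5 acre (4 s.f.).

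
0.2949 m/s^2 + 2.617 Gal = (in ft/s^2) 0.2949 m/s^2 is already in m/s^2. 1 Gal = 0.01 m/s^2, so 2.617 Gal = 2.617 * 0.01 = 0.02617 m/s^2. Sum: 0.2949 + 0.02617 = 0.32107 m/s^2. 1 ft/s^2 = 0.3048 m/s^2, so 0.32107 m/s^2 = 0.32107 / 0.3048 = 1.0533793 ft/s^2 ≈ 1.053 ft/s^2 (4 s.f.). Final answer: 1.053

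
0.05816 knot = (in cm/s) 2.992. Check: 1 knot = 0.51444444 m/s, so 0.05816 knot = 0.05816 * 0.51444444 = 0.029920089 m/s. 1 cm/s = 0.01 m/s, so 0.029920089 m/s = 0.029920089 / 0.01 = 2.9920089 cm/s ≈ 2.992 cm/s (4 s.f.).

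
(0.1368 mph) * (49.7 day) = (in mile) 163.2. Check: 1 mph = 0.44704 m/s, so 0.1368 mph = 0.1368 * 0.44704 = 0.061155072 m/s. 1 day = 86400 s, so 49.7 day = 49.7 * 86400 = 4294080 s. Combine: 0.061155072 m/s * 4294080 s = 262604.77 m. 1 mile = 1609.344 m, so 262604.77 m = 262604.77 / 1609.344 = 163.17504 mile ≈ 163.2 mile (4 s.f.).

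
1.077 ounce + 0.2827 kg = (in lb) 1 ounce = 0.028349523 kg, so 1.077 ounce = 1.077 * 0.028349523 = 0.030532436 kg. 0.2827 kg is already in kg. Sum: 0.030532436 + 0.2827 = 0.31323244 kg. 1 lb = 0.45359237 kg, so 0.31323244 kg = 0.31323244 / 0.45359237 = 0.69055932 lb ≈ 0.6906 lb (4 s.f.). Final answer: 0.6906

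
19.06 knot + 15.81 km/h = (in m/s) 14.2. Check: 1 knot = 0.51444444 m/s, so 19.06 knot = 19.06 * 0.51444444 = 9.8053111 m/s. 1 km/h = 0.27777778 m/s, so 15.81 km/h = 15.81 * 0.27777778 = 4.3916667 m/s. Sum: 9.8053111 + 4.3916667 = 14.196978 m/s. Result: 14.196978 m/s ≈ 14.2 m/s (4 s.f.).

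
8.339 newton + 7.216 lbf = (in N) 8.339 newton = 8.339 N. 1 lbf = 4.4482216 N, so 7.216 lbf = 7.216 * 4.4482216 = 32.098367 N. Sum: 8.339 + 32.098367 = 40.437367 N. Result: 40.437367 N ≈ 40.44 N (4 s.f.). Final answer: 40.44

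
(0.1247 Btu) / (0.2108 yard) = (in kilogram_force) 1 Btu = 1055.0559 J, so 0.1247 Btu = 0.1247 * 1055.0559 = 131.56546 J. 1 yard = 0.9144 m, so 0.2108 yard = 0.2108 * 0.9144 = 0.19275552 m. Combine: 131.56546 J / 0.19275552 m = 682.55096 N. 1 kilogram_force = 9.80665 N, so 682.55096 N = 682.55096 / 9.80665 = 69.600828 kilogram_force ≈ 69.6 kilogram_force (4 s.f.). Final answer: 69.6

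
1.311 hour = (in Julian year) 1 hour = 3600 s, so 1.311 hour = 1.311 * 3600 = 4719.6 s. 1 Julian year = 31557600 s, so 4719.6 s = 4719.6 / 31557600 = 0.0001495551 Julian year ≈ 0.0001496 Julian year (4 s.f.). Final answer: 0.0001496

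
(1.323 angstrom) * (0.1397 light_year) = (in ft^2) 1 angstrom = 1e-10 m, so 1.323 angstrom = 1.323 * 1e-10 = 1.323e-10 m. 1 light_year = 9.4607305e+15 m, so 0.1397 light_year = 0.1397 * 9.4607305e+15 = 1.321664e+15 m. Combine: 1.323e-10 m * 1.321664e+15 m = 174856.15 m^2. 1 ft^2 = 0.09290304 m^2, so 174856.15 m^2 = 174856.15 / 0.09290304 = 1882136 ft^2 ≈ 1.882e+06 ft^2 (4 s.f.). Final answer: 1.882e+06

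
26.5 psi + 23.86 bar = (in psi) 1 psi = 6894.7573 Pa, so 26.5 psi = 26.5 * 6894.7573 = 182711.07 Pa. 1 bar = 100000 Pa, so 23.86 bar = 23.86 * 100000 = 2386000 Pa. Sum: 182711.07 + 2386000 = 2568711.1 Pa. 1 psi = 6894.7573 Pa, so 2568711.1 Pa = 2568711.1 / 6894.7573 = 372.56004 psi ≈ 372.6 psi (4 s.f.). Final answer: 372.6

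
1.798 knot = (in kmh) 3.33. Check: 1 knot = 0.51444444 m/s, so 1.798 knot = 1.798 * 0.51444444 = 0.92497111 m/s. 1 kmh = 0.27777778 m/s, so 0.92497111 m/s = 0.92497111 / 0.27777778 = 3.329896 kmh ≈ 3.33 kmh (4 s.f.).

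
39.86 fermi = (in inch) 1 fermi = 1e-15 m, so 39.86 fermi = 39.86 * 1e-15 = 3.986e-14 m. 1 inch = 0.0254 m, so 3.986e-14 m = 3.986e-14 / 0.0254 = 1.5692913e-12 inch ≈ 1.569e-12 inch (4 s.f.). Final answer: 1.569e-12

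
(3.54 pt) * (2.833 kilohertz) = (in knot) 1 pt = 0.00035277778 m, so 3.54 pt = 3.54 * 0.00035277778 = 0.0012488333 m. 1 kilohertz = 1000 Hz, so 2.833 kilohertz = 2.833 * 1000 = 2833 Hz. Combine: 0.0012488333 m * 2833 Hz = 3.5379448 m/s. 1 knot = 0.51444444 m/s, so 3.5379448 m/s = 3.5379448 / 0.51444444 = 6.8772146 knot ≈ 6.877 knot (4 s.f.). Final answer: 6.877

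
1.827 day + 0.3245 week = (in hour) 98.36. Check: 1 day = 86400 s, so 1.827 day = 1.827 * 86400 = 157852.8 s. 1 week = 604800 s, so 0.3245 week = 0.3245 * 604800 = 196257.6 s. Sum: 157852.8 + 196257.6 = 354110.4 s. 1 hour = 3600 s, so 354110.4 s = 354110.4 / 3600 = 98.364 hour ≈ 98.36 hour (4 s.f.).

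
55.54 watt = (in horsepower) 55.54 watt = 55.54 W. 1 horsepower = 745.69987 W, so 55.54 W = 55.54 / 745.69987 = 0.074480367 horsepower ≈ 0.07448 horsepower (4 s.f.). Final answer: 0.07448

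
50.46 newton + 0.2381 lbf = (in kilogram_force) 5.253. Check: 50.46 newton = 50.46 N. 1 lbf = 4.4482216 N, so 0.2381 lbf = 0.2381 * 4.4482216 = 1.0591216 N. Sum: 50.46 + 1.0591216 = 51.519122 N. 1 kilogram_force = 9.80665 N, so 51.519122 N = 51.519122 / 9.80665 = 5.2534884 kilogram_force ≈ 5.253 kilogram_force (4 s.f.).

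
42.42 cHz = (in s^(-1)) 1 cHz = 0.01 Hz, so 42.42 cHz = 42.42 * 0.01 = 0.4242 Hz. 0.4242 Hz = 0.4242 s^(-1). Final answer: 0.4242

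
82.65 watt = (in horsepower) 82.65 watt = 82.65 W. 1 horsepower = 745.69987 W, so 82.65 W = 82.65 / 745.69987 = 0.11083548 horsepower ≈ 0.1108 horsepower (4 s.f.). Final answer: 0.1108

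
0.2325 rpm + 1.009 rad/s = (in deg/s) 59.21. Check: 1 rpm = 0.10471976 rad/s, so 0.2325 rpm = 0.2325 * 0.10471976 = 0.024347343 rad/s. 1.009 rad/s is already in rad/s. Sum: 0.024347343 + 1.009 = 1.0333473 rad/s. 1 deg/s = 0.017453293 rad/s, so 1.0333473 rad/s = 1.0333473 / 0.017453293 = 59.206442 deg/s ≈ 59.21 deg/s (4 s.f.).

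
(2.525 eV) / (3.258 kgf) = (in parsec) 1 eV = 1.6021766e-19 J, so 2.525 eV = 2.525 * 1.6021766e-19 = 4.045496e-19 J. 1 kgf = 9.80665 N, so 3.258 kgf = 3.258 * 9.80665 = 31.950066 N. Combine: 4.045496e-19 J / 31.950066 N = 1.2661933e-20 m. 1 parsec = 3.0856776e+16 m, so 1.2661933e-20 m = 1.2661933e-20 / 3.0856776e+16 = 4.1034531e-37 parsec ≈ 4.103e-37 parsec (4 s.f.). Final answer: 4.103e-37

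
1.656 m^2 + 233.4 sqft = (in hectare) 0.002334. Check: 1.656 m^2 is already in m^2. 1 sqft = 0.09290304 m^2, so 233.4 sqft = 233.4 * 0.09290304 = 21.68357 m^2. Sum: 1.656 + 21.68357 = 23.33957 m^2. 1 hectare = 10000 m^2, so 23.33957 m^2 = 23.33957 / 10000 = 0.002333957 hectare ≈ 0.002334 hectare (4 s.f.).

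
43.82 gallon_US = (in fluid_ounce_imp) 5838. Check: 1 gallon_US = 0.0037854118 m^3, so 43.82 gallon_US = 43.82 * 0.0037854118 = 0.16587674 m^3. 1 fluid_ounce_imp = 2.8413063e-05 m^3, so 0.16587674 m^3 = 0.16587674 / 2.8413063e-05 = 5838.0452 fluid_ounce_imp ≈ 5838 fluid_ounce_imp (4 s.f.).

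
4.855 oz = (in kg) 0.1376. Check: 1 oz = 0.028349523 kg, so 4.855 oz = 4.855 * 0.028349523 = 0.13763693 kg. Result: 0.13763693 kg ≈ 0.1376 kg (4 s.f.).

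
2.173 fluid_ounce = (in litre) 1 fluid_ounce = 2.957353e-05 m^3, so 2.173 fluid_ounce = 2.173 * 2.957353e-05 = 6.426328e-05 m^3. 1 litre = 0.001 m^3, so 6.426328e-05 m^3 = 6.426328e-05 / 0.001 = 0.06426328 litre ≈ 0.06426 litre (4 s.f.). Final answer: 0.06426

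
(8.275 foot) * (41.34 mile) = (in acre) 41.47. Check: 1 foot = 0.3048 m, so 8.275 foot = 8.275 * 0.3048 = 2.52222 m. 1 mile = 1609.344 m, so 41.34 mile = 41.34 * 1609.344 = 66530.281 m. Combine: 2.52222 m * 66530.281 m = 167804.01 m^2. 1 acre = 4046.8564 m^2, so 167804.01 m^2 = 167804.01 / 4046.8564 = 41.465273 acre ≈ 41.47 acre (4 s.f.).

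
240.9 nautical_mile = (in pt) 1 nautical_mile = 1852 m, so 240.9 nautical_mile = 240.9 * 1852 = 446146.8 m. 1 pt = 0.00035277778 m, so 446146.8 m = 446146.8 / 0.00035277778 = 1.2646681e+09 pt ≈ 1.265e+09 pt (4 s.f.). Final answer: 1.265e+09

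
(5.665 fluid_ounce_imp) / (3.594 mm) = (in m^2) 0.04479. Check: 1 fluid_ounce_imp = 2.8413063e-05 m^3, so 5.665 fluid_ounce_imp = 5.665 * 2.8413063e-05 = 0.00016096 m^3. 1 mm = 0.001 m, so 3.594 mm = 3.594 * 0.001 = 0.003594 m. Combine: 0.00016096 m^3 / 0.003594 m = 0.044785754 m^2. Result: 0.044785754 m^2 ≈ 0.04479 m^2 (4 s.f.).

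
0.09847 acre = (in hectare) 1 acre = 4046.8564 m^2, so 0.09847 acre = 0.09847 * 4046.8564 = 398.49395 m^2. 1 hectare = 10000 m^2, so 398.49395 m^2 = 398.49395 / 10000 = 0.039849395 hectare ≈ 0.03985 hectare (4 s.f.). Final answer: 0.03985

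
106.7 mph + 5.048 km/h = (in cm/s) 4910. Check: 1 mph = 0.44704 m/s, so 106.7 mph = 106.7 * 0.44704 = 47.699168 m/s. 1 km/h = 0.27777778 m/s, so 5.048 km/h = 5.048 * 0.27777778 = 1.4022222 m/s. Sum: 47.699168 + 1.4022222 = 49.10139 m/s. 1 cm/s = 0.01 m/s, so 49.10139 m/s = 49.10139 / 0.01 = 4910.139 cm/s ≈ 4910 cm/s (4 s.f.).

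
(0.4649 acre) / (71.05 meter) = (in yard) 28.96. Check: 1 acre = 4046.8564 m^2, so 0.4649 acre = 0.4649 * 4046.8564 = 1881.3836 m^2. 71.05 meter = 71.05 m. Combine: 1881.3836 m^2 / 71.05 m = 26.479712 m. 1 yard = 0.9144 m, so 26.479712 m = 26.479712 / 0.9144 = 28.958565 yard ≈ 28.96 yard (4 s.f.).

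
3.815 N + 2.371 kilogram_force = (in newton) 3.815 N is already in N. 1 kilogram_force = 9.80665 N, so 2.371 kilogram_force = 2.371 * 9.80665 = 23.251567 N. Sum: 3.815 + 23.251567 = 27.066567 N. 27.066567 N = 27.066567 newton ≈ 27.07 newton (4 s.f.). Final answer: 27.07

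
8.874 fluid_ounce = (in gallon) 1 fluid_ounce = 2.957353e-05 m^3, so 8.874 fluid_ounce = 8.874 * 2.957353e-05 = 0.0002624355 m^3. 1 gallon = 0.0037854118 m^3, so 0.0002624355 m^3 = 0.0002624355 / 0.0037854118 = 0.069328125 gallon ≈ 0.06933 gallon (4 s.f.). Final answer: 0.06933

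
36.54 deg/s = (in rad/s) 1 deg/s = 0.017453293 rad/s, so 36.54 deg/s = 36.54 * 0.017453293 = 0.63774331 rad/s. Result: 0.63774331 rad/s ≈ 0.6377 rad/s (4 s.f.). Final answer: 0.6377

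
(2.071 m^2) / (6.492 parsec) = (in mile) 6.424e-21. Check: 2.071 m^2 is already in m^2. 1 parsec = 3.0856776e+16 m, so 6.492 parsec = 6.492 * 3.0856776e+16 = 2.0032219e+17 m. Combine: 2.071 m^2 / 2.0032219e+17 m = 1.0338346e-17 m. 1 mile = 1609.344 m, so 1.0338346e-17 m = 1.0338346e-17 / 1609.344 = 6.4239501e-21 mile ≈ 6.424e-21 mile (4 s.f.).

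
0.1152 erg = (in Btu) 1.092e-11. Check: 1 erg = 1e-07 J, so 0.1152 erg = 0.1152 * 1e-07 = 1.152e-08 J. 1 Btu = 1055.0559 J, so 1.152e-08 J = 1.152e-08 / 1055.0559 = 1.0918853e-11 Btu ≈ 1.092e-11 Btu (4 s.f.).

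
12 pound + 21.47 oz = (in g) 6052. Check: 1 pound = 0.45359237 kg, so 12 pound = 12 * 0.45359237 = 5.4431084 kg. 1 oz = 0.028349523 kg, so 21.47 oz = 21.47 * 0.028349523 = 0.60866426 kg. Sum: 5.4431084 + 0.60866426 = 6.0517727 kg. 1 g = 0.001 kg, so 6.0517727 kg = 6.0517727 / 0.001 = 6051.7727 g ≈ 6052 g (4 s.f.).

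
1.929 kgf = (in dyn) 1 kgf = 9.80665 N, so 1.929 kgf = 1.929 * 9.80665 = 18.917028 N. 1 dyn = 1e-05 N, so 18.917028 N = 18.917028 / 1e-05 = 1891702.8 dyn ≈ 1.892e+06 dyn (4 s.f.). Final answer: 1.892e+06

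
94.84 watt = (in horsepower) 94.84 watt = 94.84 W. 1 horsepower = 745.69987 W, so 94.84 W = 94.84 / 745.69987 = 0.12718253 horsepower ≈ 0.1272 horsepower (4 s.f.). Final answer: 0.1272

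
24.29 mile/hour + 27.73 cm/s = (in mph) 1 mile/hour = 0.44704 m/s, so 24.29 mile/hour = 24.29 * 0.44704 = 10.858602 m/s. 1 cm/s = 0.01 m/s, so 27.73 cm/s = 27.73 * 0.01 = 0.2773 m/s. Sum: 10.858602 + 0.2773 = 11.135902 m/s. 1 mph = 0.44704 m/s, so 11.135902 m/s = 11.135902 / 0.44704 = 24.910302 mph ≈ 24.91 mph (4 s.f.). Final answer: 24.91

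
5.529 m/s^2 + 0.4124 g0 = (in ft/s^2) 5.529 m/s^2 is already in m/s^2. 1 g0 = 9.80665 m/s^2, so 0.4124 g0 = 0.4124 * 9.80665 = 4.0442625 m/s^2. Sum: 5.529 + 4.0442625 = 9.5732625 m/s^2. 1 ft/s^2 = 0.3048 m/s^2, so 9.5732625 m/s^2 = 9.5732625 / 0.3048 = 31.408341 ft/s^2 ≈ 31.41 ft/s^2 (4 s.f.). Final answer: 31.41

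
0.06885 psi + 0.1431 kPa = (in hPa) 1 psi = 6894.7573 Pa, so 0.06885 psi = 0.06885 * 6894.7573 = 474.70404 Pa. 1 kPa = 1000 Pa, so 0.1431 kPa = 0.1431 * 1000 = 143.1 Pa. Sum: 474.70404 + 143.1 = 617.80404 Pa. 1 hPa = 100 Pa, so 617.80404 Pa = 617.80404 / 100 = 6.1780404 hPa ≈ 6.178 hPa (4 s.f.). Final answer: 6.178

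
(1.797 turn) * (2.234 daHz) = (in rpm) 1 turn = 6.2831853 rad, so 1.797 turn = 1.797 * 6.2831853 = 11.290884 rad. 1 daHz = 10 Hz, so 2.234 daHz = 2.234 * 10 = 22.34 Hz. Combine: 11.290884 rad * 22.34 Hz = 252.23835 rad/s. 1 rpm = 0.10471976 rad/s, so 252.23835 rad/s = 252.23835 / 0.10471976 = 2408.6988 rpm ≈ 2409 rpm (4 s.f.). Final answer: 2409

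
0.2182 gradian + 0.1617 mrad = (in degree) 1 gradian = 0.015707963 rad, so 0.2182 gradian = 0.2182 * 0.015707963 = 0.0034274776 rad. 1 mrad = 0.001 rad, so 0.1617 mrad = 0.1617 * 0.001 = 0.0001617 rad. Sum: 0.0034274776 + 0.0001617 = 0.0035891776 rad. 1 degree = 0.017453293 rad, so 0.0035891776 rad = 0.0035891776 / 0.017453293 = 0.20564473 degree ≈ 0.2056 degree (4 s.f.). Final answer: 0.2056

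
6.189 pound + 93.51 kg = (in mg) 1 pound = 0.45359237 kg, so 6.189 pound = 6.189 * 0.45359237 = 2.8072832 kg. 93.51 kg is already in kg. Sum: 2.8072832 + 93.51 = 96.317283 kg. 1 mg = 1e-06 kg, so 96.317283 kg = 96.317283 / 1e-06 = 96317283 mg ≈ 9.632e+07 mg (4 s.f.). Final answer: 9.632e+07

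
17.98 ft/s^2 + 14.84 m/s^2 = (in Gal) 1 ft/s^2 = 0.3048 m/s^2, so 17.98 ft/s^2 = 17.98 * 0.3048 = 5.480304 m/s^2. 14.84 m/s^2 is already in m/s^2. Sum: 5.480304 + 14.84 = 20.320304 m/s^2. 1 Gal = 0.01 m/s^2, so 20.320304 m/s^2 = 20.320304 / 0.01 = 2032.0304 Gal ≈ 2032 Gal (4 s.f.). Final answer: 2032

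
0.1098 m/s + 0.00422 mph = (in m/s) 0.1117. Check: 0.1098 m/s is already in m/s. 1 mph = 0.44704 m/s, so 0.00422 mph = 0.00422 * 0.44704 = 0.0018865088 m/s. Sum: 0.1098 + 0.0018865088 = 0.11168651 m/s. Result: 0.11168651 m/s ≈ 0.1117 m/s (4 s.f.).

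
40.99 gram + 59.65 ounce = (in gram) 1 gram = 0.001 kg, so 40.99 gram = 40.99 * 0.001 = 0.04099 kg. 1 ounce = 0.028349523 kg, so 59.65 ounce = 59.65 * 0.028349523 = 1.6910491 kg. Sum: 0.04099 + 1.6910491 = 1.7320391 kg. 1 gram = 0.001 kg, so 1.7320391 kg = 1.7320391 / 0.001 = 1732.0391 gram ≈ 1732 gram (4 s.f.). Final answer: 1732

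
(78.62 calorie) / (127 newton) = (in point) 7342. Check: 1 calorie = 4.184 J, so 78.62 calorie = 78.62 * 4.184 = 328.94608 J. 127 newton = 127 N. Combine: 328.94608 J / 127 N = 2.5901266 m. 1 point = 0.00035277778 m, so 2.5901266 m = 2.5901266 / 0.00035277778 = 7342.0912 point ≈ 7342 point (4 s.f.).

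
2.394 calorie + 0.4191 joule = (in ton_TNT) 1 calorie = 4.184 J, so 2.394 calorie = 2.394 * 4.184 = 10.016496 J. 0.4191 joule = 0.4191 J. Sum: 10.016496 + 0.4191 = 10.435596 J. 1 ton_TNT = 4.184e+09 J, so 10.435596 J = 10.435596 / 4.184e+09 = 2.4941673e-09 ton_TNT ≈ 2.494e-09 ton_TNT (4 s.f.). Final answer: 2.494e-09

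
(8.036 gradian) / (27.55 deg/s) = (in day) 1 gradian = 0.015707963 rad, so 8.036 gradian = 8.036 * 0.015707963 = 0.12622919 rad. 1 deg/s = 0.017453293 rad/s, so 27.55 deg/s = 27.55 * 0.017453293 = 0.48083821 rad/s. Combine: 0.12622919 rad / 0.48083821 rad/s = 0.26251906 s. 1 day = 86400 s, so 0.26251906 s = 0.26251906 / 86400 = 3.038415e-06 day ≈ 3.038e-06 day (4 s.f.). Final answer: 3.038e-06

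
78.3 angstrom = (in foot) 1 angstrom = 1e-10 m, so 78.3 angstrom = 78.3 * 1e-10 = 7.83e-09 m. 1 foot = 0.3048 m, so 7.83e-09 m = 7.83e-09 / 0.3048 = 2.5688976e-08 foot ≈ 2.569e-08 foot (4 s.f.). Final answer: 2.569e-08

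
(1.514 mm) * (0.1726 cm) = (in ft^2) 2.813e-05. Check: 1 mm = 0.001 m, so 1.514 mm = 1.514 * 0.001 = 0.001514 m. 1 cm = 0.01 m, so 0.1726 cm = 0.1726 * 0.01 = 0.001726 m. Combine: 0.001514 m * 0.001726 m = 2.613164e-06 m^2. 1 ft^2 = 0.09290304 m^2, so 2.613164e-06 m^2 = 2.613164e-06 / 0.09290304 = 2.8127863e-05 ft^2 ≈ 2.813e-05 ft^2 (4 s.f.).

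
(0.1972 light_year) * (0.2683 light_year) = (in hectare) 1 light_year = 9.4607305e+15 m, so 0.1972 light_year = 0.1972 * 9.4607305e+15 = 1.865656e+15 m. 1 light_year = 9.4607305e+15 m, so 0.2683 light_year = 0.2683 * 9.4607305e+15 = 2.538314e+15 m. Combine: 1.865656e+15 m * 2.538314e+15 m = 4.7356208e+30 m^2. 1 hectare = 10000 m^2, so 4.7356208e+30 m^2 = 4.7356208e+30 / 10000 = 4.7356208e+26 hectare ≈ 4.736e+26 hectare (4 s.f.). Final answer: 4.736e+26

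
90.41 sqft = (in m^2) 1 sqft = 0.09290304 m^2, so 90.41 sqft = 90.41 * 0.09290304 = 8.3993638 m^2. Result: 8.3993638 m^2 ≈ 8.399 m^2 (4 s.f.). Final answer: 8.399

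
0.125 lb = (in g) 56.7. Check: 1 lb = 0.45359237 kg, so 0.125 lb = 0.125 * 0.45359237 = 0.056699046 kg. 1 g = 0.001 kg, so 0.056699046 kg = 0.056699046 / 0.001 = 56.699046 g ≈ 56.7 g (4 s.f.).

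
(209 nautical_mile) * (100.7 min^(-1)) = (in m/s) 6.496e+05. Check: 1 nautical_mile = 1852 m, so 209 nautical_mile = 209 * 1852 = 387068 m. 1 min^(-1) = 0.016666667 Hz, so 100.7 min^(-1) = 100.7 * 0.016666667 = 1.6783333 Hz. Combine: 387068 m * 1.6783333 Hz = 649629.13 m/s. Result: 649629.13 m/s ≈ 6.496e+05 m/s (4 s.f.).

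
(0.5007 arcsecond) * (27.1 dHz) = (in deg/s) 0.0003769. Check: 1 arcsecond = 4.8481368e-06 rad, so 0.5007 arcsecond = 0.5007 * 4.8481368e-06 = 2.4274621e-06 rad. 1 dHz = 0.1 Hz, so 27.1 dHz = 27.1 * 0.1 = 2.71 Hz. Combine: 2.4274621e-06 rad * 2.71 Hz = 6.5784223e-06 rad/s. 1 deg/s = 0.017453293 rad/s, so 6.5784223e-06 rad/s = 6.5784223e-06 / 0.017453293 = 0.00037691583 deg/s ≈ 0.0003769 deg/s (4 s.f.).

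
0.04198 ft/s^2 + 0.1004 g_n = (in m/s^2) 1 ft/s^2 = 0.3048 m/s^2, so 0.04198 ft/s^2 = 0.04198 * 0.3048 = 0.012795504 m/s^2. 1 g_n = 9.80665 m/s^2, so 0.1004 g_n = 0.1004 * 9.80665 = 0.98458766 m/s^2. Sum: 0.012795504 + 0.98458766 = 0.99738316 m/s^2. Result: 0.99738316 m/s^2 ≈ 0.9974 m/s^2 (4 s.f.). Final answer: 0.9974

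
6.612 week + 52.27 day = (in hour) 2365. Check: 1 week = 604800 s, so 6.612 week = 6.612 * 604800 = 3998937.6 s. 1 day = 86400 s, so 52.27 day = 52.27 * 86400 = 4516128 s. Sum: 3998937.6 + 4516128 = 8515065.6 s. 1 hour = 3600 s, so 8515065.6 s = 8515065.6 / 3600 = 2365.296 hour ≈ 2365 hour (4 s.f.).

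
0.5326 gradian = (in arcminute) 28.76. Check: 1 gradian = 0.015707963 rad, so 0.5326 gradian = 0.5326 * 0.015707963 = 0.0083660612 rad. 1 arcminute = 0.00029088821 rad, so 0.0083660612 rad = 0.0083660612 / 0.00029088821 = 28.7604 arcminute ≈ 28.76 arcminute (4 s.f.).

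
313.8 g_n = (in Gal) 1 g_n = 9.80665 m/s^2, so 313.8 g_n = 313.8 * 9.80665 = 3077.3268 m/s^2. 1 Gal = 0.01 m/s^2, so 3077.3268 m/s^2 = 3077.3268 / 0.01 = 307732.68 Gal ≈ 3.077e+05 Gal (4 s.f.). Final answer: 3.077e+05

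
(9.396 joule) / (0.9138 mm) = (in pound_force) 2312. Check: 9.396 joule = 9.396 J. 1 mm = 0.001 m, so 0.9138 mm = 0.9138 * 0.001 = 0.0009138 m. Combine: 9.396 J / 0.0009138 m = 10282.337 N. 1 pound_force = 4.4482216 N, so 10282.337 N = 10282.337 / 4.4482216 = 2311.5614 pound_force ≈ 2312 pound_force (4 s.f.).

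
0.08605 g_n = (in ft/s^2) 1 g_n = 9.80665 m/s^2, so 0.08605 g_n = 0.08605 * 9.80665 = 0.84386223 m/s^2. 1 ft/s^2 = 0.3048 m/s^2, so 0.84386223 m/s^2 = 0.84386223 / 0.3048 = 2.7685769 ft/s^2 ≈ 2.769 ft/s^2 (4 s.f.). Final answer: 2.769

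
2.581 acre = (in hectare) 1 acre = 4046.8564 m^2, so 2.581 acre = 2.581 * 4046.8564 = 10444.936 m^2. 1 hectare = 10000 m^2, so 10444.936 m^2 = 10444.936 / 10000 = 1.0444936 hectare ≈ 1.044 hectare (4 s.f.). Final answer: 1.044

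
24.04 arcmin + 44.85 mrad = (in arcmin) 178.2. Check: 1 arcmin = 0.00029088821 rad, so 24.04 arcmin = 24.04 * 0.00029088821 = 0.0069929525 rad. 1 mrad = 0.001 rad, so 44.85 mrad = 44.85 * 0.001 = 0.04485 rad. Sum: 0.0069929525 + 0.04485 = 0.051842953 rad. 1 arcmin = 0.00029088821 rad, so 0.051842953 rad = 0.051842953 / 0.00029088821 = 178.22294 arcmin ≈ 178.2 arcmin (4 s.f.).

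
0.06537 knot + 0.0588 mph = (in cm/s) 1 knot = 0.51444444 m/s, so 0.06537 knot = 0.06537 * 0.51444444 = 0.033629233 m/s. 1 mph = 0.44704 m/s, so 0.0588 mph = 0.0588 * 0.44704 = 0.026285952 m/s. Sum: 0.033629233 + 0.026285952 = 0.059915185 m/s. 1 cm/s = 0.01 m/s, so 0.059915185 m/s = 0.059915185 / 0.01 = 5.9915185 cm/s ≈ 5.992 cm/s (4 s.f.). Final answer: 5.992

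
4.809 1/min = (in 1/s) 1 1/min = 0.016666667 Hz, so 4.809 1/min = 4.809 * 0.016666667 = 0.08015 Hz. 0.08015 Hz = 0.08015 1/s. Final answer: 0.08015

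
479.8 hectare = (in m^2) 1 hectare = 10000 m^2, so 479.8 hectare = 479.8 * 10000 = 4798000 m^2. Result: 4798000 m^2 ≈ 4.798e+06 m^2 (4 s.f.). Final answer: 4.798e+06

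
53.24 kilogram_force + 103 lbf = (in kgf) 99.96. Check: 1 kilogram_force = 9.80665 N, so 53.24 kilogram_force = 53.24 * 9.80665 = 522.10605 N. 1 lbf = 4.4482216 N, so 103 lbf = 103 * 4.4482216 = 458.16683 N. Sum: 522.10605 + 458.16683 = 980.27287 N. 1 kgf = 9.80665 N, so 980.27287 N = 980.27287 / 9.80665 = 99.960014 kgf ≈ 99.96 kgf (4 s.f.).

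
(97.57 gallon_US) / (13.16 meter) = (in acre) 6.935e-06. Check: 1 gallon_US = 0.0037854118 m^3, so 97.57 gallon_US = 97.57 * 0.0037854118 = 0.36934263 m^3. 13.16 meter = 13.16 m. Combine: 0.36934263 m^3 / 13.16 m = 0.028065549 m^2. 1 acre = 4046.8564 m^2, so 0.028065549 m^2 = 0.028065549 / 4046.8564 = 6.9351482e-06 acre ≈ 6.935e-06 acre (4 s.f.).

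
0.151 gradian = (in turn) 0.0003775. Check: 1 gradian = 0.015707963 rad, so 0.151 gradian = 0.151 * 0.015707963 = 0.0023719025 rad. 1 turn = 6.2831853 rad, so 0.0023719025 rad = 0.0023719025 / 6.2831853 = 0.0003775 turn.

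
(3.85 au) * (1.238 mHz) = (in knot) 1 au = 1.4959787e+11 m, so 3.85 au = 3.85 * 1.4959787e+11 = 5.759518e+11 m. 1 mHz = 0.001 Hz, so 1.238 mHz = 1.238 * 0.001 = 0.001238 Hz. Combine: 5.759518e+11 m * 0.001238 Hz = 7.1302833e+08 m/s. 1 knot = 0.51444444 m/s, so 7.1302833e+08 m/s = 7.1302833e+08 / 0.51444444 = 1.3860162e+09 knot ≈ 1.386e+09 knot (4 s.f.). Final answer: 1.386e+09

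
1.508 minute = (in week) 0.0001496. Check: 1 minute = 60 s, so 1.508 minute = 1.508 * 60 = 90.48 s. 1 week = 604800 s, so 90.48 s = 90.48 / 604800 = 0.00014960317 week ≈ 0.0001496 week (4 s.f.).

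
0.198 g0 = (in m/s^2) 1.942. Check: 1 g0 = 9.80665 m/s^2, so 0.198 g0 = 0.198 * 9.80665 = 1.9417167 m/s^2. Result: 1.9417167 m/s^2 ≈ 1.942 m/s^2 (4 s.f.).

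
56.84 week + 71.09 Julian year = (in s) 2.278e+09. Check: 1 week = 604800 s, so 56.84 week = 56.84 * 604800 = 34376832 s. 1 Julian year = 31557600 s, so 71.09 Julian year = 71.09 * 31557600 = 2.2434298e+09 s. Sum: 34376832 + 2.2434298e+09 = 2.2778066e+09 s. Result: 2.2778066e+09 s ≈ 2.278e+09 s (4 s.f.).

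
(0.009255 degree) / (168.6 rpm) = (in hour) 2.541e-09. Check: 1 degree = 0.017453293 rad, so 0.009255 degree = 0.009255 * 0.017453293 = 0.00016153022 rad. 1 rpm = 0.10471976 rad/s, so 168.6 rpm = 168.6 * 0.10471976 = 17.655751 rad/s. Combine: 0.00016153022 rad / 17.655751 rad/s = 9.1488731e-06 s. 1 hour = 3600 s, so 9.1488731e-06 s = 9.1488731e-06 / 3600 = 2.5413536e-09 hour ≈ 2.541e-09 hour (4 s.f.).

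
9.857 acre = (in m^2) 3.989e+04. Check: 1 acre = 4046.8564 m^2, so 9.857 acre = 9.857 * 4046.8564 = 39889.864 m^2. Result: 39889.864 m^2 ≈ 3.989e+04 m^2 (4 s.f.).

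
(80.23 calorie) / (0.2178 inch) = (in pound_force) 1 calorie = 4.184 J, so 80.23 calorie = 80.23 * 4.184 = 335.68232 J. 1 inch = 0.0254 m, so 0.2178 inch = 0.2178 * 0.0254 = 0.00553212 m. Combine: 335.68232 J / 0.00553212 m = 60678.785 N. 1 pound_force = 4.4482216 N, so 60678.785 N = 60678.785 / 4.4482216 = 13641.134 pound_force ≈ 1.364e+04 pound_force (4 s.f.). Final answer: 1.364e+04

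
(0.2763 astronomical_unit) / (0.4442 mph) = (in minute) 3.469e+09. Check: 1 astronomical_unit = 1.4959787e+11 m, so 0.2763 astronomical_unit = 0.2763 * 1.4959787e+11 = 4.1333892e+10 m. 1 mph = 0.44704 m/s, so 0.4442 mph = 0.4442 * 0.44704 = 0.19857517 m/s. Combine: 4.1333892e+10 m / 0.19857517 m/s = 2.0815237e+11 s. 1 minute = 60 s, so 2.0815237e+11 s = 2.0815237e+11 / 60 = 3.4692062e+09 minute ≈ 3.469e+09 minute (4 s.f.).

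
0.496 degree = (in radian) 1 degree = 0.017453293 rad, so 0.496 degree = 0.496 * 0.017453293 = 0.0086568331 rad. 0.0086568331 rad = 0.0086568331 radian ≈ 0.008657 radian (4 s.f.). Final answer: 0.008657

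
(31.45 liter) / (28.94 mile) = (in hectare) 6.753e-11. Check: 1 liter = 0.001 m^3, so 31.45 liter = 31.45 * 0.001 = 0.03145 m^3. 1 mile = 1609.344 m, so 28.94 mile = 28.94 * 1609.344 = 46574.415 m. Combine: 0.03145 m^3 / 46574.415 m = 6.7526344e-07 m^2. 1 hectare = 10000 m^2, so 6.7526344e-07 m^2 = 6.7526344e-07 / 10000 = 6.7526344e-11 hectare ≈ 6.753e-11 hectare (4 s.f.).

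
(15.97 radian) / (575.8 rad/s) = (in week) 4.586e-08. Check: 15.97 radian = 15.97 rad. 575.8 rad/s is already in rad/s. Combine: 15.97 rad / 575.8 rad/s = 0.027735325 s. 1 week = 604800 s, so 0.027735325 s = 0.027735325 / 604800 = 4.5858672e-08 week ≈ 4.586e-08 week (4 s.f.).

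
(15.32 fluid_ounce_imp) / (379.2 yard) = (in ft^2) 1 fluid_ounce_imp = 2.8413063e-05 m^3, so 15.32 fluid_ounce_imp = 15.32 * 2.8413063e-05 = 0.00043528812 m^3. 1 yard = 0.9144 m, so 379.2 yard = 379.2 * 0.9144 = 346.74048 m. Combine: 0.00043528812 m^3 / 346.74048 m = 1.2553715e-06 m^2. 1 ft^2 = 0.09290304 m^2, so 1.2553715e-06 m^2 = 1.2553715e-06 / 0.09290304 = 1.3512706e-05 ft^2 ≈ 1.351e-05 ft^2 (4 s.f.). Final answer: 1.351e-05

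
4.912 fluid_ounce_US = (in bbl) 0.0009137. Check: 1 fluid_ounce_US = 2.957353e-05 m^3, so 4.912 fluid_ounce_US = 4.912 * 2.957353e-05 = 0.00014526518 m^3. 1 bbl = 0.15898729 m^3, so 0.00014526518 m^3 = 0.00014526518 / 0.15898729 = 0.00091369048 bbl ≈ 0.0009137 bbl (4 s.f.).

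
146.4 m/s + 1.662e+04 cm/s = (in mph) 699.3. Check: 146.4 m/s is already in m/s. 1 cm/s = 0.01 m/s, so 1.662e+04 cm/s = 1.662e+04 * 0.01 = 166.2 m/s. Sum: 146.4 + 166.2 = 312.6 m/s. 1 mph = 0.44704 m/s, so 312.6 m/s = 312.6 / 0.44704 = 699.26628 mph ≈ 699.3 mph (4 s.f.).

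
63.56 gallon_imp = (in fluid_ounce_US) 9771. Check: 1 gallon_imp = 0.00454609 m^3, so 63.56 gallon_imp = 63.56 * 0.00454609 = 0.28894948 m^3. 1 fluid_ounce_US = 2.957353e-05 m^3, so 0.28894948 m^3 = 0.28894948 / 2.957353e-05 = 9770.5443 fluid_ounce_US ≈ 9771 fluid_ounce_US (4 s.f.).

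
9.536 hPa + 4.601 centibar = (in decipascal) 1 hPa = 100 Pa, so 9.536 hPa = 9.536 * 100 = 953.6 Pa. 1 centibar = 1000 Pa, so 4.601 centibar = 4.601 * 1000 = 4601 Pa. Sum: 953.6 + 4601 = 5554.6 Pa. 1 decipascal = 0.1 Pa, so 5554.6 Pa = 5554.6 / 0.1 = 55546 decipascal ≈ 5.555e+04 decipascal (4 s.f.). Final answer: 5.555e+04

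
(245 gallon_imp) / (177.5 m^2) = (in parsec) 1 gallon_imp = 0.00454609 m^3, so 245 gallon_imp = 245 * 0.00454609 = 1.1137921 m^3. 177.5 m^2 is already in m^2. Combine: 1.1137921 m^3 / 177.5 m^2 = 0.0062748848 m. 1 parsec = 3.0856776e+16 m, so 0.0062748848 m = 0.0062748848 / 3.0856776e+16 = 2.0335517e-19 parsec ≈ 2.034e-19 parsec (4 s.f.). Final answer: 2.034e-19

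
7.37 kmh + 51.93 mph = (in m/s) 25.26. Check: 1 kmh = 0.27777778 m/s, so 7.37 kmh = 7.37 * 0.27777778 = 2.0472222 m/s. 1 mph = 0.44704 m/s, so 51.93 mph = 51.93 * 0.44704 = 23.214787 m/s. Sum: 2.0472222 + 23.214787 = 25.262009 m/s. Result: 25.262009 m/s ≈ 25.26 m/s (4 s.f.).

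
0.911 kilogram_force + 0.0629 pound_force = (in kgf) 0.9395. Check: 1 kilogram_force = 9.80665 N, so 0.911 kilogram_force = 0.911 * 9.80665 = 8.9338581 N. 1 pound_force = 4.4482216 N, so 0.0629 pound_force = 0.0629 * 4.4482216 = 0.27979314 N. Sum: 8.9338581 + 0.27979314 = 9.2136513 N. 1 kgf = 9.80665 N, so 9.2136513 N = 9.2136513 / 9.80665 = 0.93953096 kgf ≈ 0.9395 kgf (4 s.f.).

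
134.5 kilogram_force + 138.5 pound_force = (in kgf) 197.3. Check: 1 kilogram_force = 9.80665 N, so 134.5 kilogram_force = 134.5 * 9.80665 = 1318.9944 N. 1 pound_force = 4.4482216 N, so 138.5 pound_force = 138.5 * 4.4482216 = 616.07869 N. Sum: 1318.9944 + 616.07869 = 1935.0731 N. 1 kgf = 9.80665 N, so 1935.0731 N = 1935.0731 / 9.80665 = 197.32254 kgf ≈ 197.3 kgf (4 s.f.).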